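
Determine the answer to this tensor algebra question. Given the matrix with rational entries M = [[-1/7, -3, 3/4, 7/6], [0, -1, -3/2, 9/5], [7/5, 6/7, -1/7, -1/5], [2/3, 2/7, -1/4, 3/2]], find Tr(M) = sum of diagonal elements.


The trace is the sum of diagonal entries.
Diagonal: M[1,1] = -1/7, M[2,2] = -1, M[3,3] = -1/7, M[4,4] = 3/2
Tr(M) = -1/7 + -1 + -1/7 + 3/2
Computing step by step:
After adding M[1,1]: -1/7
After adding M[2,2]: -8/7
After adding M[3,3]: -9/7
After adding M[4,4]: 3/14
Tr(M) = 3/14

3/14


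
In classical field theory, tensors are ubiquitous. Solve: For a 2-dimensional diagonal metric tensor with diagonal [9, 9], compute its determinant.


For a diagonal metric, the determinant is the product of diagonal entries.
Diagonal entries: 9, 9
det(g) = 9 * 9 = 81

81


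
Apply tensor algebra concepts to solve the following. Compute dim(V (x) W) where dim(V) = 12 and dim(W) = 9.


The dimension of a tensor product is the product of dimensions.
dim(V) = 12, dim(W) = 9
dim(V (x) W) = 12 * 9 = 108

108


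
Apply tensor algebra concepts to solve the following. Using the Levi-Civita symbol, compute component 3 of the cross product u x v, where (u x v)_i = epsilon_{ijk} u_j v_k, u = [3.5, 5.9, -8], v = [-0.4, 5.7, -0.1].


(u x v)_3 = sum_{j,k} epsilon_{3jk} u_j v_k. Only permutations of (1,2,3) contribute; the two non-zero terms are:
eps_{312} u_1 v_2 = 1 * 3.5 * 5.7 = 19.95
eps_{321} u_2 v_1 = -1 * 5.9 * -0.4 = 2.36
(u x v)_3 = 22.31

22.31


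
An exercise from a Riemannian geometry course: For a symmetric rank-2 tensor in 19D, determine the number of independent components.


A symmetric rank-2 tensor in d dimensions has d(d+1)/2 independent components.
d = 19
d(d+1)/2 = 19 * 20 / 2 = 380 / 2 = 190

190


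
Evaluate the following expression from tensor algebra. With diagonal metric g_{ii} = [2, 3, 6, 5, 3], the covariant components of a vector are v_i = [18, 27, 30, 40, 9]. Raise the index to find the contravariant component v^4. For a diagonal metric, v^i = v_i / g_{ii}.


To raise an index with a diagonal metric: v^i = v_i / g_{ii}.
For index 4: v_4 = 40, g_{44} = 5
v^4 = 40 / 5 = 8

8


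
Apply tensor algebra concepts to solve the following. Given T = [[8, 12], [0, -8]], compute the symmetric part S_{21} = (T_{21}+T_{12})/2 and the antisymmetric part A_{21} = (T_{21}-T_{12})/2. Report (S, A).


T_{21} = 0
T_{12} = 12
S_{21} = (0 + 12)/2 = 12/2 = 6
A_{21} = (0 - 12)/2 = -12/2 = -6
Check: S + A = 6 + -6 = 0 = T_{21}.

(6, -6)


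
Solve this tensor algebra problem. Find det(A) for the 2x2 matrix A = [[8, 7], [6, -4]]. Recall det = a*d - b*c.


For a 2x2 matrix [[a, b], [c, d]], det = a*d - b*c.
a = 8, b = 7, c = 6, d = -4
a*d = 8 * -4 = -32
b*c = 7 * 6 = 42
det = -32 - 42 = -74

-74


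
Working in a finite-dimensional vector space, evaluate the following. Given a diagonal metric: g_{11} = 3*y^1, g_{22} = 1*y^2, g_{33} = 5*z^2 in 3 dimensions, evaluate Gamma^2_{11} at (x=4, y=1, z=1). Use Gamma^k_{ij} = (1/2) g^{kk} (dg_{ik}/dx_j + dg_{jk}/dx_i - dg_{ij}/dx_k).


For a diagonal metric, Gamma^k_{ij} = (1/2) g^{kk} (dg_{ik}/dx_j + dg_{jk}/dx_i - dg_{ij}/dx_k).
The metric is diagonal, so g_{ab} = 0 for a != b.
At the given point: g_{11} = 3, g_{22} = 1, g_{33} = 5
g^{22} = 1/1
dg_{12}/dx_1 = 0 (off-diagonal)
dg_{12}/dx_1 = 0 (off-diagonal)
dg_{11}/dx_2 = dg_{11}/dx_2 = 3
Numerator = 0 + 0 - 3 = -3
Gamma^2_{11} = -3 / (2 * 1) = -3/2

-3/2


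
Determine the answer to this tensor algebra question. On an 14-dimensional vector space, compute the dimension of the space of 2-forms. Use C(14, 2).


The dimension of the space of p-forms on an n-dimensional space is C(n, p).
n = 14, p = 2
C(14, 2) = 14! / (2! * 12!) = 91

91


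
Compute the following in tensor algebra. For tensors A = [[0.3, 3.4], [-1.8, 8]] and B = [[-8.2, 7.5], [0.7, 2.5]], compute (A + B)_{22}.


Tensor addition is component-wise: (A + B)_{ij} = A_{ij} + B_{ij}.
A_{22} = 8
B_{22} = 2.5
(A + B)_{22} = 8 + 2.5 = 10.5

10.5


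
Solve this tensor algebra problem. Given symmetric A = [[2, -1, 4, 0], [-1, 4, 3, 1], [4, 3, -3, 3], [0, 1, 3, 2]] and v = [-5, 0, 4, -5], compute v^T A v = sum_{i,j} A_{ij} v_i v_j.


First compute Av:
(Av)_1 = 2*-5 + -1*0 + 4*4 + 0*-5 = 6
(Av)_2 = -1*-5 + 4*0 + 3*4 + 1*-5 = 12
(Av)_3 = 4*-5 + 3*0 + -3*4 + 3*-5 = -47
(Av)_4 = 0*-5 + 1*0 + 3*4 + 2*-5 = 2
Av = [6, 12, -47, 2]
Then v^T (Av) = -5*6 + 0*12 + 4*-47 + -5*2
= -30 + 0 + -188 + -10 = -228

-228


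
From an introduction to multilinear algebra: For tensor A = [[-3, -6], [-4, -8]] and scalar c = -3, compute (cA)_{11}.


Scalar multiplication: (cA)_{ij} = c * A_{ij}.
c = -3
A_{11} = -3
(cA)_{11} = -3 * -3 = 9

9


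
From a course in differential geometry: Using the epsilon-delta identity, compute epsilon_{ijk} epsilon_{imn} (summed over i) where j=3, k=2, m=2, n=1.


Using the identity: epsilon_{ijk} epsilon_{imn} = delta_{jm} delta_{kn} - delta_{jn} delta_{km}.
delta_{32} = 0
delta_{21} = 0
delta_{31} = 0
delta_{22} = 1
Result = 0 * 0 - 0 * 1 = 0 - 0 = 0

0


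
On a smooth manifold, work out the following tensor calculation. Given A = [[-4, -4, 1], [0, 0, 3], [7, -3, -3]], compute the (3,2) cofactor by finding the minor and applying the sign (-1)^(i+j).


To find cofactor C_{32}, delete row 3 and column 2.
The resulting 2x2 submatrix is: [[-4, 1], [0, 3]]
Minor M_{32} = -4*3 - 1*0
  = -12 - 0 = -12
Sign = (-1)^(3+2) = (-1)^5 = -1
Cofactor C_{32} = -1 * -12 = 12

12


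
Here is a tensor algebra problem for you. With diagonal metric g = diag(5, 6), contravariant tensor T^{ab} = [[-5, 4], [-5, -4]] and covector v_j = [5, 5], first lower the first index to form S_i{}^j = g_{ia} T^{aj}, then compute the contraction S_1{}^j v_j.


Step 1: lower the first index. For a diagonal metric, g_{ia} T^{aj} = g_{ii} T^{ij} (no sum on i).
g_{11} = 5
S_1{}^1 = 5 * T^{11} = 5 * -5 = -25
S_1{}^2 = 5 * T^{12} = 5 * 4 = 20
Step 2: contract S_1{}^j with v_j.
S_1{}^1 * v_1 = -25 * 5 = -125
S_1{}^2 * v_2 = 20 * 5 = 100
Result = -125 + 100 = -25

-25


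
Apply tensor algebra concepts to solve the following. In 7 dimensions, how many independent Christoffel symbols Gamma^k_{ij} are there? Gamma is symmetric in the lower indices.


Christoffel symbols Gamma^k_{ij} are symmetric in i,j, so there are d * d(d+1)/2 independent symbols.
d = 7
d(d+1)/2 = 7 * 8 / 2 = 28
Total = 7 * 28 = 196

196


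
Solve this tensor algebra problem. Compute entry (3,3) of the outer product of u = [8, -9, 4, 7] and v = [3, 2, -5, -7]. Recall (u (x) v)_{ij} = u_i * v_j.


The outer product entry T_{ij} = u_i * v_j.
We need i=3, j=3.
u_3 = 4, v_3 = -5
T_{3,3} = 4 * -5 = -20

-20


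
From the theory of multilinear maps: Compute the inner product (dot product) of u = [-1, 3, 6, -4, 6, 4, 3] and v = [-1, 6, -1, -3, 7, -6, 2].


The inner product u . v = sum of u_i * v_i.
Term-by-term: -1 * -1, 3 * 6, 6 * -1, -4 * -3, 6 * 7, 4 * -6, 3 * 2
Products: 1, 18, -6, 12, 42, -24, 6
Sum = 1 + 18 + -6 + 12 + 42 + -24 + 6 = 49

49


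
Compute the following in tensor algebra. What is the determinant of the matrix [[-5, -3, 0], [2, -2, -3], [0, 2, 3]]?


Expanding along the first row, det(A) = a11*M_11 - a12*M_12 + a13*M_13, where M_1j is the (1,j) minor.
Minor M_11 = -2*3 - -3*2 = 0
Minor M_12 = 2*3 - -3*0 = 6
Minor M_13 = 2*2 - -2*0 = 4
det = -5*(0) - -3*(6) + 0*(4)
    = 0 - -18 + 0
    = 18

18


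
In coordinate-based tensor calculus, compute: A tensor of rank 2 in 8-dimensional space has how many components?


The number of components of a rank-r tensor in d dimensions is d^r.
Here d = 8 and r = 2.
8^2 = 64

64


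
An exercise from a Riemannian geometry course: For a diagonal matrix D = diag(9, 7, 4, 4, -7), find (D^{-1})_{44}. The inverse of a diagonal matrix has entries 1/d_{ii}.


For a diagonal matrix, the inverse has entries (D^{-1})_{ii} = 1/d_{ii}.
The diagonal entries are: d_{11} = 9, d_{22} = 7, d_{33} = 4, d_{44} = 4, d_{55} = -7
We need (D^{-1})_{44} = 1/d_{44} = 1/4 = 1/4

1/4


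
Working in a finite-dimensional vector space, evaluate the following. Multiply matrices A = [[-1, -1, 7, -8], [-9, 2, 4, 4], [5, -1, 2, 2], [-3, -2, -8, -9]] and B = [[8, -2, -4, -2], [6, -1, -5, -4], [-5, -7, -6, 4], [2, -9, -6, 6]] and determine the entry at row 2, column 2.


(AB)_{ij} = sum_k A_{ik} B_{kj}.
For i=2, j=2:
A_{21} * B_{12} = -9 * -2 = 18
A_{22} * B_{22} = 2 * -1 = -2
A_{23} * B_{32} = 4 * -7 = -28
A_{24} * B_{42} = 4 * -9 = -36
Sum = 18 + -2 + -28 + -36 = -48

-48


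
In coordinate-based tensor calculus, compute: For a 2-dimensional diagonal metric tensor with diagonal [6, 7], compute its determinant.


For a diagonal metric, the determinant is the product of diagonal entries.
Diagonal entries: 6, 7
det(g) = 6 * 7 = 42

42


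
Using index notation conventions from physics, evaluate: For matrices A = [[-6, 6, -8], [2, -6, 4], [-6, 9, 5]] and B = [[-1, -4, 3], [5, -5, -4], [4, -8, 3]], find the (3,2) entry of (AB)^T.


(AB)^T_{ij} = (AB)_{ji} = sum_k A_{jk} B_{ki}.
For i=3, j=2 we need (AB)_{23}:
A_{21} * B_{13} = 2 * 3 = 6
A_{22} * B_{23} = -6 * -4 = 24
A_{23} * B_{33} = 4 * 3 = 12
Sum = 6 + 24 + 12 = 42

42


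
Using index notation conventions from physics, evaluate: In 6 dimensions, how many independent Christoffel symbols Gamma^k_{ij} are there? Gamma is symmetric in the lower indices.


Christoffel symbols Gamma^k_{ij} are symmetric in i,j, so there are d * d(d+1)/2 independent symbols.
d = 6
d(d+1)/2 = 6 * 7 / 2 = 21
Total = 6 * 21 = 126

126


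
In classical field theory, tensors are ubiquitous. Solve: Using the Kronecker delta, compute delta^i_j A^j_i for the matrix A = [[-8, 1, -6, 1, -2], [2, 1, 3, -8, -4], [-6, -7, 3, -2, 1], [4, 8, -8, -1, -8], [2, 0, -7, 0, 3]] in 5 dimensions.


The contraction (trace) of a rank-2 tensor is the sum of its diagonal elements.
Diagonal entries: A[1,1] = -8, A[2,2] = 1, A[3,3] = 3, A[4,4] = -1, A[5,5] = 3
Tr(A) = -8 + 1 + 3 + -1 + 3 = -2

-2


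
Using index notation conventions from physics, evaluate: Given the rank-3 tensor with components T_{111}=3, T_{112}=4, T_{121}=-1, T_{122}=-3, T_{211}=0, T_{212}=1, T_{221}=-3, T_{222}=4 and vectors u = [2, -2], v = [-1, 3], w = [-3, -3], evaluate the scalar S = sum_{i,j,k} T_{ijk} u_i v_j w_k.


S = sum over i,j,k of T_{ijk} u_i v_j w_k. Expanding all 8 terms:
T_{111}*u_1*v_1*w_1 = 3*2*-1*-3 = 18  (running total: 18)
T_{112}*u_1*v_1*w_2 = 4*2*-1*-3 = 24  (running total: 42)
T_{121}*u_1*v_2*w_1 = -1*2*3*-3 = 18  (running total: 60)
T_{122}*u_1*v_2*w_2 = -3*2*3*-3 = 54  (running total: 114)
T_{211}*u_2*v_1*w_1 = 0*-2*-1*-3 = 0  (running total: 114)
T_{212}*u_2*v_1*w_2 = 1*-2*-1*-3 = -6  (running total: 108)
T_{221}*u_2*v_2*w_1 = -3*-2*3*-3 = -54  (running total: 54)
T_{222}*u_2*v_2*w_2 = 4*-2*3*-3 = 72  (running total: 126)
S = 126

126


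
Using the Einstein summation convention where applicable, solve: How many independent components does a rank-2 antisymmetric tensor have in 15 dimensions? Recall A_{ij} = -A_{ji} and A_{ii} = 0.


An antisymmetric rank-2 tensor satisfies A_{ij} = -A_{ji}, so diagonal entries are zero.
The independent components are the upper-triangular entries: C(n, 2) = n(n-1)/2.
n = 15
C(15, 2) = 15 * 14 / 2 = 210 / 2 = 105

105


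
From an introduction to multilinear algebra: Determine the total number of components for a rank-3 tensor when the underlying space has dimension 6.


The number of components of a rank-r tensor in d dimensions is d^r.
Here d = 6 and r = 3.
6^3 = 216

216


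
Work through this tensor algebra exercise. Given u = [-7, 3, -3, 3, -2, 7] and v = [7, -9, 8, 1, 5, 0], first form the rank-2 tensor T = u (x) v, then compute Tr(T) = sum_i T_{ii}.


The outer product gives T_{ij} = u_i v_j.
The trace (contraction) is Tr(T) = sum_i T_{ii} = sum_i u_i v_i.
Diagonal entries:
T_{11} = u_1 * v_1 = -7 * 7 = -49
T_{22} = u_2 * v_2 = 3 * -9 = -27
T_{33} = u_3 * v_3 = -3 * 8 = -24
T_{44} = u_4 * v_4 = 3 * 1 = 3
T_{55} = u_5 * v_5 = -2 * 5 = -10
T_{66} = u_6 * v_6 = 7 * 0 = 0
Tr(T) = -49 + -27 + -24 + 3 + -10 + 0 = -107

-107


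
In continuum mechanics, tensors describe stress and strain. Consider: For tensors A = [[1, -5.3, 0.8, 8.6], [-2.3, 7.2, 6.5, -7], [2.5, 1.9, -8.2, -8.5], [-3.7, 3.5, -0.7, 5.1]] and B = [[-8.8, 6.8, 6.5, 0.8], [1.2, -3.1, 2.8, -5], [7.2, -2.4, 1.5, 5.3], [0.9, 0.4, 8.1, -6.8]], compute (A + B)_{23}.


Tensor addition is component-wise: (A + B)_{ij} = A_{ij} + B_{ij}.
A_{23} = 6.5
B_{23} = 2.8
(A + B)_{23} = 6.5 + 2.8 = 9.3

9.3


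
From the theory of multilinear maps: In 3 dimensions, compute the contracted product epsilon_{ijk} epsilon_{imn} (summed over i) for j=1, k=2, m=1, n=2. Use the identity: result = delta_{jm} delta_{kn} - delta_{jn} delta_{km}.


Using the identity: epsilon_{ijk} epsilon_{imn} = delta_{jm} delta_{kn} - delta_{jn} delta_{km}.
delta_{11} = 1
delta_{22} = 1
delta_{12} = 0
delta_{21} = 0
Result = 1 * 1 - 0 * 0 = 1 - 0 = 1

1


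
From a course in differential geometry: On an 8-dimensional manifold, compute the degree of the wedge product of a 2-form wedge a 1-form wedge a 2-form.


The degree of a wedge product is the sum of the degrees of the individual forms.
Degrees: 2, 1, 2
Total degree = 2 + 1 + 2 = 5

5


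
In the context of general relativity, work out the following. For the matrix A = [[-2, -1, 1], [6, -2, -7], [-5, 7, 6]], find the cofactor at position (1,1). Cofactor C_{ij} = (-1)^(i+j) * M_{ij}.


To find cofactor C_{11}, delete row 1 and column 1.
The resulting 2x2 submatrix is: [[-2, -7], [7, 6]]
Minor M_{11} = -2*6 - -7*7
  = -12 - -49 = 37
Sign = (-1)^(1+1) = (-1)^2 = 1
Cofactor C_{11} = 1 * 37 = 37

37


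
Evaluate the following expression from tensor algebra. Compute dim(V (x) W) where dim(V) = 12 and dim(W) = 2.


The dimension of a tensor product is the product of dimensions.
dim(V) = 12, dim(W) = 2
dim(V (x) W) = 12 * 2 = 24

24


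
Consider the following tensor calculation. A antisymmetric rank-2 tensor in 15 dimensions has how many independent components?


A antisymmetric rank-2 tensor in d dimensions has d(d-1)/2 independent components.
d = 15
d(d-1)/2 = 15 * 14 / 2 = 210 / 2 = 105

105


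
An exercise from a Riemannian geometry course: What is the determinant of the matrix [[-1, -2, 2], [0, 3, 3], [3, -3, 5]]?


Expanding along the first row, det(A) = a11*M_11 - a12*M_12 + a13*M_13, where M_1j is the (1,j) minor.
Minor M_11 = 3*5 - 3*-3 = 24
Minor M_12 = 0*5 - 3*3 = -9
Minor M_13 = 0*-3 - 3*3 = -9
det = -1*(24) - -2*(-9) + 2*(-9)
    = -24 - 18 + -18
    = -60

-60


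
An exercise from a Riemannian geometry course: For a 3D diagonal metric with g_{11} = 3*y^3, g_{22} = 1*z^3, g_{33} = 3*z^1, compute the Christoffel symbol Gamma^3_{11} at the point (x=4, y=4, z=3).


For a diagonal metric, Gamma^k_{ij} = (1/2) g^{kk} (dg_{ik}/dx_j + dg_{jk}/dx_i - dg_{ij}/dx_k).
The metric is diagonal, so g_{ab} = 0 for a != b.
At the given point: g_{11} = 192, g_{22} = 27, g_{33} = 9
g^{33} = 1/9
dg_{13}/dx_1 = 0 (off-diagonal)
dg_{13}/dx_1 = 0 (off-diagonal)
dg_{11}/dx_3 = dg_{11}/dx_3 = 0
Numerator = 0 + 0 - 0 = 0
Gamma^3_{11} = 0 / (2 * 9) = 0

0


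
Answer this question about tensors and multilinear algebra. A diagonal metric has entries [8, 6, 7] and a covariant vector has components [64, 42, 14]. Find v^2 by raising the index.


To raise an index with a diagonal metric: v^i = v_i / g_{ii}.
For index 2: v_2 = 42, g_{22} = 6
v^2 = 42 / 6 = 7

7


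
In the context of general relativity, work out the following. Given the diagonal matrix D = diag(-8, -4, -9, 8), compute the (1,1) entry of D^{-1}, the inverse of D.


For a diagonal matrix, the inverse has entries (D^{-1})_{ii} = 1/d_{ii}.
The diagonal entries are: d_{11} = -8, d_{22} = -4, d_{33} = -9, d_{44} = 8
We need (D^{-1})_{11} = 1/d_{11} = 1/-8 = -1/8

-1/8


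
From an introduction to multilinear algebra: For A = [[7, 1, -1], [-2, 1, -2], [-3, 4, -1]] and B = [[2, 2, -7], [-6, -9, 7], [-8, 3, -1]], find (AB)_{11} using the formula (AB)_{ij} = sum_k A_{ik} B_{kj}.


(AB)_{ij} = sum_k A_{ik} B_{kj}.
For i=1, j=1:
A_{11} * B_{11} = 7 * 2 = 14
A_{12} * B_{21} = 1 * -6 = -6
A_{13} * B_{31} = -1 * -8 = 8
Sum = 14 + -6 + 8 = 16

16


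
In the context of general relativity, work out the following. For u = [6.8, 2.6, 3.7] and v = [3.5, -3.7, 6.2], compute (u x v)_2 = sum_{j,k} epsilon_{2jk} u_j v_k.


(u x v)_2 = sum_{j,k} epsilon_{2jk} u_j v_k. Only permutations of (1,2,3) contribute; the two non-zero terms are:
eps_{213} u_1 v_3 = -1 * 6.8 * 6.2 = -42.16
eps_{231} u_3 v_1 = 1 * 3.7 * 3.5 = 12.95
(u x v)_2 = -29.21

-29.21


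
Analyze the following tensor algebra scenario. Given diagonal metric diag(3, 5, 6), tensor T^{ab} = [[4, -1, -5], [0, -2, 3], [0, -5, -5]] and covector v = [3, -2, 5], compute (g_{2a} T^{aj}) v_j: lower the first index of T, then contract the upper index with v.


Step 1: lower the first index. For a diagonal metric, g_{ia} T^{aj} = g_{ii} T^{ij} (no sum on i).
g_{22} = 5
S_2{}^1 = 5 * T^{21} = 5 * 0 = 0
S_2{}^2 = 5 * T^{22} = 5 * -2 = -10
S_2{}^3 = 5 * T^{23} = 5 * 3 = 15
Step 2: contract S_2{}^j with v_j.
S_2{}^1 * v_1 = 0 * 3 = 0
S_2{}^2 * v_2 = -10 * -2 = 20
S_2{}^3 * v_3 = 15 * 5 = 75
Result = 0 + 20 + 75 = 95

95


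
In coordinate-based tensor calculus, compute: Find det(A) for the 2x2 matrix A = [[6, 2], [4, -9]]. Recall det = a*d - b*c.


For a 2x2 matrix [[a, b], [c, d]], det = a*d - b*c.
a = 6, b = 2, c = 4, d = -9
a*d = 6 * -9 = -54
b*c = 2 * 4 = 8
det = -54 - 8 = -62

-62


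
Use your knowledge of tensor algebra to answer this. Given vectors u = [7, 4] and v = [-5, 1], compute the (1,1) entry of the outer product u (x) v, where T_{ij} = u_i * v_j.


The outer product entry T_{ij} = u_i * v_j.
We need i=1, j=1.
u_1 = 7, v_1 = -5
T_{1,1} = 7 * -5 = -35

-35


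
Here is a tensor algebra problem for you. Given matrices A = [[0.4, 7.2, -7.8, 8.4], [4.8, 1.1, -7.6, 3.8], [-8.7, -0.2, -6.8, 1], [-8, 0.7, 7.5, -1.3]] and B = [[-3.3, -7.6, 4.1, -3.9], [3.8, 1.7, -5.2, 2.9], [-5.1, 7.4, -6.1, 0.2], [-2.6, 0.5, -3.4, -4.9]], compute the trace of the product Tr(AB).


Tr(AB) = sum_i (AB)_{ii} where (AB)_{ii} = sum_k A_{ik} B_{ki}.
(AB)_{11} = 0.4*-3.3 + 7.2*3.8 + -7.8*-5.1 + 8.4*-2.6 = 43.98
(AB)_{22} = 4.8*-7.6 + 1.1*1.7 + -7.6*7.4 + 3.8*0.5 = -88.95
(AB)_{33} = -8.7*4.1 + -0.2*-5.2 + -6.8*-6.1 + 1*-3.4 = 3.45
(AB)_{44} = -8*-3.9 + 0.7*2.9 + 7.5*0.2 + -1.3*-4.9 = 41.1
Tr(AB) = 43.98 + -88.95 + 3.45 + 41.1 = -0.42

-0.42


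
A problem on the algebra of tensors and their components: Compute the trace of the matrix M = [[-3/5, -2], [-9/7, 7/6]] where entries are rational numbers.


The trace is the sum of diagonal entries.
Diagonal: M[1,1] = -3/5, M[2,2] = 7/6
Tr(M) = -3/5 + 7/6
Computing step by step:
After adding M[1,1]: -3/5
After adding M[2,2]: 17/30
Tr(M) = 17/30

17/30


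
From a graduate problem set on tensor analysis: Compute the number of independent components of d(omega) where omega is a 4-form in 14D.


The exterior derivative of a p-form is a (p+1)-form.
Its number of independent components is C(n, p+1).
n = 14, p+1 = 5
C(14, 5) = 2002

2002


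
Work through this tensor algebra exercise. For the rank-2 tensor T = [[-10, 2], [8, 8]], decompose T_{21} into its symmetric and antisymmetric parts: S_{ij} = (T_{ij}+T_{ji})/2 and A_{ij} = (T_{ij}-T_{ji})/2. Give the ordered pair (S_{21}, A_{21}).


T_{21} = 8
T_{12} = 2
S_{21} = (8 + 2)/2 = 10/2 = 5
A_{21} = (8 - 2)/2 = 6/2 = 3
Check: S + A = 5 + 3 = 8 = T_{21}.

(5, 3)


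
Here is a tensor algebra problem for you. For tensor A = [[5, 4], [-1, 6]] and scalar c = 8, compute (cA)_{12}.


Scalar multiplication: (cA)_{ij} = c * A_{ij}.
c = 8
A_{12} = 4
(cA)_{12} = 8 * 4 = 32

32


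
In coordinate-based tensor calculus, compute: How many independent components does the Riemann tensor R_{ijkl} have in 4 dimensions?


The Riemann tensor in d dimensions has d^2(d^2 - 1)/12 independent components.
d = 4, so d^2 = 16
d^2 - 1 = 15
d^2(d^2 - 1) = 16 * 15 = 240
Divide by 12: 240 / 12 = 20

20


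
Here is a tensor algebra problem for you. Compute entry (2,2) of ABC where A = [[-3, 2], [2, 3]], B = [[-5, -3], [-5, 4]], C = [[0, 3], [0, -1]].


(ABC)_{22} = sum_m (AB)_{2m} C_{m2}. First compute row 2 of AB.
(AB)_{21} = 2*-5 + 3*-5 = -25
(AB)_{22} = 2*-3 + 3*4 = 6
Now contract with column 2 of C:
(AB)_{21} * C_{12} = -25 * 3 = -75
(AB)_{22} * C_{22} = 6 * -1 = -6
(ABC)_{22} = -75 + -6 = -81

-81


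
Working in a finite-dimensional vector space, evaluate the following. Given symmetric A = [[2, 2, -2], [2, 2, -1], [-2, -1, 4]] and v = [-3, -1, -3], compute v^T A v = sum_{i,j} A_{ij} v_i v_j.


First compute Av:
(Av)_1 = 2*-3 + 2*-1 + -2*-3 = -2
(Av)_2 = 2*-3 + 2*-1 + -1*-3 = -5
(Av)_3 = -2*-3 + -1*-1 + 4*-3 = -5
Av = [-2, -5, -5]
Then v^T (Av) = -3*-2 + -1*-5 + -3*-5
= 6 + 5 + 15 = 26

26


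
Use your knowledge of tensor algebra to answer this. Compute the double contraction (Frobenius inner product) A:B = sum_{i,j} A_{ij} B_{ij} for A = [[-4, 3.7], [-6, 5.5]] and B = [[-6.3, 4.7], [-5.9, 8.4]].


A:B = sum over all i,j of A_{ij} * B_{ij}.
Row 1: -4*-6.3=25.2, 3.7*4.7=17.39 => row sum = 42.59
Row 2: -6*-5.9=35.4, 5.5*8.4=46.2 => row sum = 81.6
Total = 42.59 + 81.6 = 124.19

124.19


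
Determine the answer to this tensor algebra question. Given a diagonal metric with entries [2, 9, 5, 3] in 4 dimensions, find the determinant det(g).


For a diagonal metric, the determinant is the product of diagonal entries.
Diagonal entries: 2, 9, 5, 3
det(g) = 2 * 9 * 5 * 3 = 270

270


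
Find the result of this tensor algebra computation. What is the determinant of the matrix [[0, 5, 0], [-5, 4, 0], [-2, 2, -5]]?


Expanding along the first row, det(A) = a11*M_11 - a12*M_12 + a13*M_13, where M_1j is the (1,j) minor.
Minor M_11 = 4*-5 - 0*2 = -20
Minor M_12 = -5*-5 - 0*-2 = 25
Minor M_13 = -5*2 - 4*-2 = -2
det = 0*(-20) - 5*(25) + 0*(-2)
    = 0 - 125 + 0
    = -125

-125


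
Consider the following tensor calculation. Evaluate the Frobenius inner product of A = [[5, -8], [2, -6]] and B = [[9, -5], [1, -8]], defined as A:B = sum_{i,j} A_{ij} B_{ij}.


A:B = sum over all i,j of A_{ij} * B_{ij}.
Row 1: 5*9=45, -8*-5=40 => row sum = 85
Row 2: 2*1=2, -6*-8=48 => row sum = 50
Total = 85 + 50 = 135

135


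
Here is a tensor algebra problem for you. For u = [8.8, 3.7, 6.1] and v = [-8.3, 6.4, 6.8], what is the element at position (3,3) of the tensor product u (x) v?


The outer product entry T_{ij} = u_i * v_j.
We need i=3, j=3.
u_3 = 6.1, v_3 = 6.8
T_{3,3} = 6.1 * 6.8 = 41.48

41.48


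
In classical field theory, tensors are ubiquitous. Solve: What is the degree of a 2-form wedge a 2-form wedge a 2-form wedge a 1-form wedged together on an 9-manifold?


The degree of a wedge product is the sum of the degrees of the individual forms.
Degrees: 2, 2, 2, 1
Total degree = 2 + 2 + 2 + 1 = 7

7


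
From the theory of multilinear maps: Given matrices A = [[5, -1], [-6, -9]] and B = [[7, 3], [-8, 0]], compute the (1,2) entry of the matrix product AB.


(AB)_{ij} = sum_k A_{ik} B_{kj}.
For i=1, j=2:
A_{11} * B_{12} = 5 * 3 = 15
A_{12} * B_{22} = -1 * 0 = 0
Sum = 15 + 0 = 15

15


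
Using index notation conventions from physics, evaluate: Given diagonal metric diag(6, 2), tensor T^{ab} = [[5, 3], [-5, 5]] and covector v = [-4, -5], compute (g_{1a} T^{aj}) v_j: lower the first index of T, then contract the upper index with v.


Step 1: lower the first index. For a diagonal metric, g_{ia} T^{aj} = g_{ii} T^{ij} (no sum on i).
g_{11} = 6
S_1{}^1 = 6 * T^{11} = 6 * 5 = 30
S_1{}^2 = 6 * T^{12} = 6 * 3 = 18
Step 2: contract S_1{}^j with v_j.
S_1{}^1 * v_1 = 30 * -4 = -120
S_1{}^2 * v_2 = 18 * -5 = -90
Result = -120 + -90 = -210

-210


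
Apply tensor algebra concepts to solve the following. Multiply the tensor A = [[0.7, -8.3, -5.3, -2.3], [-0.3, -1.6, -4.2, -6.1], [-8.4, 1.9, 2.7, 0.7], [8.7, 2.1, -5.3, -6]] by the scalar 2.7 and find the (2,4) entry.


Scalar multiplication: (cA)_{ij} = c * A_{ij}.
c = 2.7
A_{24} = -6.1
(cA)_{24} = 2.7 * -6.1 = -16.47

-16.47


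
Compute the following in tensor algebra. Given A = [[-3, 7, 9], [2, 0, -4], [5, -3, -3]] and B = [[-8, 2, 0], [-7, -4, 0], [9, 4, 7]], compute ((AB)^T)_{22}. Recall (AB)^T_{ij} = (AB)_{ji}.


(AB)^T_{ij} = (AB)_{ji} = sum_k A_{jk} B_{ki}.
For i=2, j=2 we need (AB)_{22}:
A_{21} * B_{12} = 2 * 2 = 4
A_{22} * B_{22} = 0 * -4 = 0
A_{23} * B_{32} = -4 * 4 = -16
Sum = 4 + 0 + -16 = -12

-12


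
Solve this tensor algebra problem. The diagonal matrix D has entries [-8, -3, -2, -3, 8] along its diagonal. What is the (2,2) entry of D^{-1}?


For a diagonal matrix, the inverse has entries (D^{-1})_{ii} = 1/d_{ii}.
The diagonal entries are: d_{11} = -8, d_{22} = -3, d_{33} = -2, d_{44} = -3, d_{55} = 8
We need (D^{-1})_{22} = 1/d_{22} = 1/-3 = -1/3

-1/3


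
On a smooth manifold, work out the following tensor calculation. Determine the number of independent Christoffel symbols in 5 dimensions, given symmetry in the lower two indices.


Christoffel symbols Gamma^k_{ij} are symmetric in i,j, so there are d * d(d+1)/2 independent symbols.
d = 5
d(d+1)/2 = 5 * 6 / 2 = 15
Total = 5 * 15 = 75

75


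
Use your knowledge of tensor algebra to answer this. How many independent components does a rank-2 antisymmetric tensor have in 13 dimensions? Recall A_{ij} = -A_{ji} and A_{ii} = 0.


An antisymmetric rank-2 tensor satisfies A_{ij} = -A_{ji}, so diagonal entries are zero.
The independent components are the upper-triangular entries: C(n, 2) = n(n-1)/2.
n = 13
C(13, 2) = 13 * 12 / 2 = 156 / 2 = 78

78


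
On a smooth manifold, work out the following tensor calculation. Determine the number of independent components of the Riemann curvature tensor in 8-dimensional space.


The Riemann tensor in d dimensions has d^2(d^2 - 1)/12 independent components.
d = 8, so d^2 = 64
d^2 - 1 = 63
d^2(d^2 - 1) = 64 * 63 = 4032
Divide by 12: 4032 / 12 = 336

336


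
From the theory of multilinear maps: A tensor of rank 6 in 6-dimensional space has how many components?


The number of components of a rank-r tensor in d dimensions is d^r.
Here d = 6 and r = 6.
6^6 = 46656

46656


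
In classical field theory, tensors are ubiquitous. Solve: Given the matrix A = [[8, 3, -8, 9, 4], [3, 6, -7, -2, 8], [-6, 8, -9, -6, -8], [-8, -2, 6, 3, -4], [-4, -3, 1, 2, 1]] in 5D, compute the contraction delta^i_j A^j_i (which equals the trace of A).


The contraction (trace) of a rank-2 tensor is the sum of its diagonal elements.
Diagonal entries: A[1,1] = 8, A[2,2] = 6, A[3,3] = -9, A[4,4] = 3, A[5,5] = 1
Tr(A) = 8 + 6 + -9 + 3 + 1 = 9

9


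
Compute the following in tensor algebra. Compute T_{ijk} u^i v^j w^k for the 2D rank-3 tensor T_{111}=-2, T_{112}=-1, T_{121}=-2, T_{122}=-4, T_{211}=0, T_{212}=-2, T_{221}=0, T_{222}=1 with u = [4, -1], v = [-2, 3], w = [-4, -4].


S = sum over i,j,k of T_{ijk} u_i v_j w_k. Expanding all 8 terms:
T_{111}*u_1*v_1*w_1 = -2*4*-2*-4 = -64  (running total: -64)
T_{112}*u_1*v_1*w_2 = -1*4*-2*-4 = -32  (running total: -96)
T_{121}*u_1*v_2*w_1 = -2*4*3*-4 = 96  (running total: 0)
T_{122}*u_1*v_2*w_2 = -4*4*3*-4 = 192  (running total: 192)
T_{211}*u_2*v_1*w_1 = 0*-1*-2*-4 = 0  (running total: 192)
T_{212}*u_2*v_1*w_2 = -2*-1*-2*-4 = 16  (running total: 208)
T_{221}*u_2*v_2*w_1 = 0*-1*3*-4 = 0  (running total: 208)
T_{222}*u_2*v_2*w_2 = 1*-1*3*-4 = 12  (running total: 220)
S = 220

220


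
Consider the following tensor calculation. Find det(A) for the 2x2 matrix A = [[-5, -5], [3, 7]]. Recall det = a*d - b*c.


For a 2x2 matrix [[a, b], [c, d]], det = a*d - b*c.
a = -5, b = -5, c = 3, d = 7
a*d = -5 * 7 = -35
b*c = -5 * 3 = -15
det = -35 - -15 = -20

-20


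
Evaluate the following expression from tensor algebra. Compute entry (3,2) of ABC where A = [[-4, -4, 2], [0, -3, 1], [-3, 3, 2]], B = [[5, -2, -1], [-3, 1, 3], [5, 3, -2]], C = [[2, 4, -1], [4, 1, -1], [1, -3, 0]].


(ABC)_{32} = sum_m (AB)_{3m} C_{m2}. First compute row 3 of AB.
(AB)_{31} = -3*5 + 3*-3 + 2*5 = -14
(AB)_{32} = -3*-2 + 3*1 + 2*3 = 15
(AB)_{33} = -3*-1 + 3*3 + 2*-2 = 8
Now contract with column 2 of C:
(AB)_{31} * C_{12} = -14 * 4 = -56
(AB)_{32} * C_{22} = 15 * 1 = 15
(AB)_{33} * C_{32} = 8 * -3 = -24
(ABC)_{32} = -56 + 15 + -24 = -65

-65


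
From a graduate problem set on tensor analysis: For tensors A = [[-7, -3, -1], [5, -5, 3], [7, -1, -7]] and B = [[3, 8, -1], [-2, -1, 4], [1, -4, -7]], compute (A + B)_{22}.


Tensor addition is component-wise: (A + B)_{ij} = A_{ij} + B_{ij}.
A_{22} = -5
B_{22} = -1
(A + B)_{22} = -5 + -1 = -6

-6


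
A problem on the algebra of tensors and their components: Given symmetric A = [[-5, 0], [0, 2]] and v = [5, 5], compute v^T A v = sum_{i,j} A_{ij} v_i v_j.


First compute Av:
(Av)_1 = -5*5 + 0*5 = -25
(Av)_2 = 0*5 + 2*5 = 10
Av = [-25, 10]
Then v^T (Av) = 5*-25 + 5*10
= -125 + 50 = -75

-75


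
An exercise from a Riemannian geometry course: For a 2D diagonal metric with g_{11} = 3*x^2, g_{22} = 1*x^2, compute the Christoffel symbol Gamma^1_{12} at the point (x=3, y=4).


For a diagonal metric, Gamma^k_{ij} = (1/2) g^{kk} (dg_{ik}/dx_j + dg_{jk}/dx_i - dg_{ij}/dx_k).
The metric is diagonal, so g_{ab} = 0 for a != b.
At the given point: g_{11} = 27, g_{22} = 9
g^{11} = 1/27
dg_{11}/dx_2 = dg_{11}/dx_2 = 0
dg_{21}/dx_1 = 0 (off-diagonal)
dg_{12}/dx_1 = 0 (off-diagonal)
Numerator = 0 + 0 - 0 = 0
Gamma^1_{12} = 0 / (2 * 27) = 0

0


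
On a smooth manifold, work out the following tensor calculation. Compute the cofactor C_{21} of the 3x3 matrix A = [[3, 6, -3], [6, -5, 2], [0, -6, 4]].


To find cofactor C_{21}, delete row 2 and column 1.
The resulting 2x2 submatrix is: [[6, -3], [-6, 4]]
Minor M_{21} = 6*4 - -3*-6
  = 24 - 18 = 6
Sign = (-1)^(2+1) = (-1)^3 = -1
Cofactor C_{21} = -1 * 6 = -6

-6


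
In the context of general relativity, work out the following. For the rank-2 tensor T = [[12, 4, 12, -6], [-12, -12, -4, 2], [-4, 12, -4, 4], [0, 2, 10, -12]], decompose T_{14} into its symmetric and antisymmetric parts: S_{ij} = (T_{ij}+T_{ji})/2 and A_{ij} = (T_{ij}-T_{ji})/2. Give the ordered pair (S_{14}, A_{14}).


T_{14} = -6
T_{41} = 0
S_{14} = (-6 + 0)/2 = -6/2 = -3
A_{14} = (-6 - 0)/2 = -6/2 = -3
Check: S + A = -3 + -3 = -6 = T_{14}.

(-3, -3)


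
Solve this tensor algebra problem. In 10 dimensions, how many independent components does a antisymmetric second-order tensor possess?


A antisymmetric rank-2 tensor in d dimensions has d(d-1)/2 independent components.
d = 10
d(d-1)/2 = 10 * 9 / 2 = 90 / 2 = 45

45


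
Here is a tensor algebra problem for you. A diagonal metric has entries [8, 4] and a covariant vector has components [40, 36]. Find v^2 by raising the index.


To raise an index with a diagonal metric: v^i = v_i / g_{ii}.
For index 2: v_2 = 36, g_{22} = 4
v^2 = 36 / 4 = 9

9


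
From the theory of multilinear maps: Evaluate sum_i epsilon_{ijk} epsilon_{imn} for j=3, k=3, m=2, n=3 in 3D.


Using the identity: epsilon_{ijk} epsilon_{imn} = delta_{jm} delta_{kn} - delta_{jn} delta_{km}.
delta_{32} = 0
delta_{33} = 1
delta_{33} = 1
delta_{32} = 0
Result = 0 * 1 - 1 * 0 = 0 - 0 = 0

0


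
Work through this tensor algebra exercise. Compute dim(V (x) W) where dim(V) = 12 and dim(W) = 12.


The dimension of a tensor product is the product of dimensions.
dim(V) = 12, dim(W) = 12
dim(V (x) W) = 12 * 12 = 144

144


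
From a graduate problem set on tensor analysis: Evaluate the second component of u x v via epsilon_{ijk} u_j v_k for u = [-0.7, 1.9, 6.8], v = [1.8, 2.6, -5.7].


(u x v)_2 = sum_{j,k} epsilon_{2jk} u_j v_k. Only permutations of (1,2,3) contribute; the two non-zero terms are:
eps_{213} u_1 v_3 = -1 * -0.7 * -5.7 = -3.99
eps_{231} u_3 v_1 = 1 * 6.8 * 1.8 = 12.24
(u x v)_2 = 8.25

8.25


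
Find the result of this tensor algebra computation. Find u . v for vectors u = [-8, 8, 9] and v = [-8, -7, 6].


The inner product u . v = sum of u_i * v_i.
Term-by-term: -8 * -8, 8 * -7, 9 * 6
Products: 64, -56, 54
Sum = 64 + -56 + 54 = 62

62


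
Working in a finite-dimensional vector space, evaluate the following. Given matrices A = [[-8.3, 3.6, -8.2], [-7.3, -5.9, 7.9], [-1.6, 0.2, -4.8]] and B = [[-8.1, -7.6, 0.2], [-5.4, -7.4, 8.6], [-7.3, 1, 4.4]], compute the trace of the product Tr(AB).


Tr(AB) = sum_i (AB)_{ii} where (AB)_{ii} = sum_k A_{ik} B_{ki}.
(AB)_{11} = -8.3*-8.1 + 3.6*-5.4 + -8.2*-7.3 = 107.65
(AB)_{22} = -7.3*-7.6 + -5.9*-7.4 + 7.9*1 = 107.04
(AB)_{33} = -1.6*0.2 + 0.2*8.6 + -4.8*4.4 = -19.72
Tr(AB) = 107.65 + 107.04 + -19.72 = 194.97

194.97


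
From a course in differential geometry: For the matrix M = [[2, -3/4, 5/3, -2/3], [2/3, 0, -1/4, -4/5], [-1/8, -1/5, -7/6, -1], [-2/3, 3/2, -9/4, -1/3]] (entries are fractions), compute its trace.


The trace is the sum of diagonal entries.
Diagonal: M[1,1] = 2, M[2,2] = 0, M[3,3] = -7/6, M[4,4] = -1/3
Tr(M) = 2 + 0 + -7/6 + -1/3
Computing step by step:
After adding M[1,1]: 2
After adding M[2,2]: 2
After adding M[3,3]: 5/6
After adding M[4,4]: 1/2
Tr(M) = 1/2

1/2


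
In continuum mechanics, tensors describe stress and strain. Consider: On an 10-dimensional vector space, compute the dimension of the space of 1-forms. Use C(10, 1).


The dimension of the space of p-forms on an n-dimensional space is C(n, p).
n = 10, p = 1
C(10, 1) = 10! / (1! * 9!) = 10

10


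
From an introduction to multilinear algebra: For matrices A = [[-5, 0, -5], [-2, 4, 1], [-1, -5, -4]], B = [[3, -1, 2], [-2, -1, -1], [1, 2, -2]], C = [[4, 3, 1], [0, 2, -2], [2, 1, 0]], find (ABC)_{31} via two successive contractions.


(ABC)_{31} = sum_m (AB)_{3m} C_{m1}. First compute row 3 of AB.
(AB)_{31} = -1*3 + -5*-2 + -4*1 = 3
(AB)_{32} = -1*-1 + -5*-1 + -4*2 = -2
(AB)_{33} = -1*2 + -5*-1 + -4*-2 = 11
Now contract with column 1 of C:
(AB)_{31} * C_{11} = 3 * 4 = 12
(AB)_{32} * C_{21} = -2 * 0 = 0
(AB)_{33} * C_{31} = 11 * 2 = 22
(ABC)_{31} = 12 + 0 + 22 = 34

34


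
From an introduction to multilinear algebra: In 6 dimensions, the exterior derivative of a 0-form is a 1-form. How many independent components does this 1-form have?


The exterior derivative of a p-form is a (p+1)-form.
Its number of independent components is C(n, p+1).
n = 6, p+1 = 1
C(6, 1) = 6

6


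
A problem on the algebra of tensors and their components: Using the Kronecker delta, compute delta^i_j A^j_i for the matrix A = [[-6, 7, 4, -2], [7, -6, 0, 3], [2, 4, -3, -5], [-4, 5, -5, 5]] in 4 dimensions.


The contraction (trace) of a rank-2 tensor is the sum of its diagonal elements.
Diagonal entries: A[1,1] = -6, A[2,2] = -6, A[3,3] = -3, A[4,4] = 5
Tr(A) = -6 + -6 + -3 + 5 = -10

-10


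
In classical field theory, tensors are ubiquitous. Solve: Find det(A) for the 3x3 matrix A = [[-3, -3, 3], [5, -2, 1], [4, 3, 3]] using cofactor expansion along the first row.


Expanding along the first row, det(A) = a11*M_11 - a12*M_12 + a13*M_13, where M_1j is the (1,j) minor.
Minor M_11 = -2*3 - 1*3 = -9
Minor M_12 = 5*3 - 1*4 = 11
Minor M_13 = 5*3 - -2*4 = 23
det = -3*(-9) - -3*(11) + 3*(23)
    = 27 - -33 + 69
    = 129

129


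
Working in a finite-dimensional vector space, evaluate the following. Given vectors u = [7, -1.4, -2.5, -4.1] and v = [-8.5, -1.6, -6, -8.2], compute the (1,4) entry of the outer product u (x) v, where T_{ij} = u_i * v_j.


The outer product entry T_{ij} = u_i * v_j.
We need i=1, j=4.
u_1 = 7, v_4 = -8.2
T_{1,4} = 7 * -8.2 = -57.4

-57.4


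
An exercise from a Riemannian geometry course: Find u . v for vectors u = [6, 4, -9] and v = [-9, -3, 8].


The inner product u . v = sum of u_i * v_i.
Term-by-term: 6 * -9, 4 * -3, -9 * 8
Products: -54, -12, -72
Sum = -54 + -12 + -72 = -138

-138


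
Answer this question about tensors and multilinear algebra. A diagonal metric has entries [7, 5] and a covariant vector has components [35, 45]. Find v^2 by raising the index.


To raise an index with a diagonal metric: v^i = v_i / g_{ii}.
For index 2: v_2 = 45, g_{22} = 5
v^2 = 45 / 5 = 9

9


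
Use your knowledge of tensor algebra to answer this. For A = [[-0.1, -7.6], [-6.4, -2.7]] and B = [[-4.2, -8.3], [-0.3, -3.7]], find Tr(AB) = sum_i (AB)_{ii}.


Tr(AB) = sum_i (AB)_{ii} where (AB)_{ii} = sum_k A_{ik} B_{ki}.
(AB)_{11} = -0.1*-4.2 + -7.6*-0.3 = 2.7
(AB)_{22} = -6.4*-8.3 + -2.7*-3.7 = 63.11
Tr(AB) = 2.7 + 63.11 = 65.81

65.81


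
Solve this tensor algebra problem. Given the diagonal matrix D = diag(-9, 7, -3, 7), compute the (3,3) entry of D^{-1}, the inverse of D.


For a diagonal matrix, the inverse has entries (D^{-1})_{ii} = 1/d_{ii}.
The diagonal entries are: d_{11} = -9, d_{22} = 7, d_{33} = -3, d_{44} = 7
We need (D^{-1})_{33} = 1/d_{33} = 1/-3 = -1/3

-1/3


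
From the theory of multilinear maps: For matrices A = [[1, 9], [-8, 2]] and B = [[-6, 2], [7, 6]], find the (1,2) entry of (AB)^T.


(AB)^T_{ij} = (AB)_{ji} = sum_k A_{jk} B_{ki}.
For i=1, j=2 we need (AB)_{21}:
A_{21} * B_{11} = -8 * -6 = 48
A_{22} * B_{21} = 2 * 7 = 14
Sum = 48 + 14 = 62

62


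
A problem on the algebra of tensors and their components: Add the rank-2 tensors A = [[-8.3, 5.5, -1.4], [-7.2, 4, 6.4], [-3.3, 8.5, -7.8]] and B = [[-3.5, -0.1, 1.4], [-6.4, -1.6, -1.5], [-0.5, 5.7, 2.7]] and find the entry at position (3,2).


Tensor addition is component-wise: (A + B)_{ij} = A_{ij} + B_{ij}.
A_{32} = 8.5
B_{32} = 5.7
(A + B)_{32} = 8.5 + 5.7 = 14.2

14.2


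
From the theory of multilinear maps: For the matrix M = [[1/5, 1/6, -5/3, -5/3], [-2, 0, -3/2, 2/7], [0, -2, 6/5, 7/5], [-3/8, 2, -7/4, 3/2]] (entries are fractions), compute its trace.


The trace is the sum of diagonal entries.
Diagonal: M[1,1] = 1/5, M[2,2] = 0, M[3,3] = 6/5, M[4,4] = 3/2
Tr(M) = 1/5 + 0 + 6/5 + 3/2
Computing step by step:
After adding M[1,1]: 1/5
After adding M[2,2]: 1/5
After adding M[3,3]: 7/5
After adding M[4,4]: 29/10
Tr(M) = 29/10

29/10


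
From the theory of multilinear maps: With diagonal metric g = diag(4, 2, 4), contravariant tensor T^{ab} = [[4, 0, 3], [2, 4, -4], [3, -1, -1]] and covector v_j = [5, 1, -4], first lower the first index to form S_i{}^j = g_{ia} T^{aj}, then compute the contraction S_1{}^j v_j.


Step 1: lower the first index. For a diagonal metric, g_{ia} T^{aj} = g_{ii} T^{ij} (no sum on i).
g_{11} = 4
S_1{}^1 = 4 * T^{11} = 4 * 4 = 16
S_1{}^2 = 4 * T^{12} = 4 * 0 = 0
S_1{}^3 = 4 * T^{13} = 4 * 3 = 12
Step 2: contract S_1{}^j with v_j.
S_1{}^1 * v_1 = 16 * 5 = 80
S_1{}^2 * v_2 = 0 * 1 = 0
S_1{}^3 * v_3 = 12 * -4 = -48
Result = 80 + 0 + -48 = 32

32


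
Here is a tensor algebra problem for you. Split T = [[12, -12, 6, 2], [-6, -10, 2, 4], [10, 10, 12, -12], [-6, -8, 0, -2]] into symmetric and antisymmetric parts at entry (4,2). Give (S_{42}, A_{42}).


T_{42} = -8
T_{24} = 4
S_{42} = (-8 + 4)/2 = -4/2 = -2
A_{42} = (-8 - 4)/2 = -12/2 = -6
Check: S + A = -2 + -6 = -8 = T_{42}.

(-2, -6)


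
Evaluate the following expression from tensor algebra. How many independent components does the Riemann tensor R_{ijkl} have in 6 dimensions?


The Riemann tensor in d dimensions has d^2(d^2 - 1)/12 independent components.
d = 6, so d^2 = 36
d^2 - 1 = 35
d^2(d^2 - 1) = 36 * 35 = 1260
Divide by 12: 1260 / 12 = 105

105


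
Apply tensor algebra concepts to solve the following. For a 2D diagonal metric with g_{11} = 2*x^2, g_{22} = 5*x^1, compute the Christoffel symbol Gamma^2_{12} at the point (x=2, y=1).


For a diagonal metric, Gamma^k_{ij} = (1/2) g^{kk} (dg_{ik}/dx_j + dg_{jk}/dx_i - dg_{ij}/dx_k).
The metric is diagonal, so g_{ab} = 0 for a != b.
At the given point: g_{11} = 8, g_{22} = 10
g^{22} = 1/10
dg_{12}/dx_2 = 0 (off-diagonal)
dg_{22}/dx_1 = dg_{22}/dx_1 = 5
dg_{12}/dx_2 = 0 (off-diagonal)
Numerator = 0 + 5 - 0 = 5
Gamma^2_{12} = 5 / (2 * 10) = 1/4

1/4


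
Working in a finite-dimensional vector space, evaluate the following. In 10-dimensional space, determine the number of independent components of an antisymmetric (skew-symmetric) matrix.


An antisymmetric rank-2 tensor satisfies A_{ij} = -A_{ji}, so diagonal entries are zero.
The independent components are the upper-triangular entries: C(n, 2) = n(n-1)/2.
n = 10
C(10, 2) = 10 * 9 / 2 = 90 / 2 = 45

45
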